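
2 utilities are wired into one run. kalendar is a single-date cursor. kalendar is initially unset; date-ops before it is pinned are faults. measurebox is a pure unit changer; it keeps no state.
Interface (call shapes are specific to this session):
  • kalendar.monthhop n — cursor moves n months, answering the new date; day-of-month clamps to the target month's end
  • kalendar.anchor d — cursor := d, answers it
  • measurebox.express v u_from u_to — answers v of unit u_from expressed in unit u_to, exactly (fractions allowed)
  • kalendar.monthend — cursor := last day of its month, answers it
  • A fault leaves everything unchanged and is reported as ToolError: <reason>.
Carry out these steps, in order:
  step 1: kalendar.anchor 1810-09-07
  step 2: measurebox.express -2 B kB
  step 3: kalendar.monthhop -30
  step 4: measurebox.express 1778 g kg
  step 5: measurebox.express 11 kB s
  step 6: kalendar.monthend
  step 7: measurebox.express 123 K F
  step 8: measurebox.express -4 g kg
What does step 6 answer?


-> kalendar.anchor(d=1810-09-07)
<- 1810-09-07
-> measurebox.express(v=-2, u_from=B, u_to=kB)
<- -1/500
-> kalendar.monthhop(n=-30)
<- 1808-03-07
-> measurebox.express(v=1778, u_from=g, u_to=kg)
<- 889/500
-> measurebox.express(v=11, u_from=kB, u_to=s)
<- ToolError: incompatible units
-> kalendar.monthend()
<- 1808-03-31
-> measurebox.express(v=123, u_from=K, u_to=F)
<- -23827/100
-> measurebox.express(v=-4, u_from=g, u_to=kg)
<- -1/250

Answer: 1808-03-31


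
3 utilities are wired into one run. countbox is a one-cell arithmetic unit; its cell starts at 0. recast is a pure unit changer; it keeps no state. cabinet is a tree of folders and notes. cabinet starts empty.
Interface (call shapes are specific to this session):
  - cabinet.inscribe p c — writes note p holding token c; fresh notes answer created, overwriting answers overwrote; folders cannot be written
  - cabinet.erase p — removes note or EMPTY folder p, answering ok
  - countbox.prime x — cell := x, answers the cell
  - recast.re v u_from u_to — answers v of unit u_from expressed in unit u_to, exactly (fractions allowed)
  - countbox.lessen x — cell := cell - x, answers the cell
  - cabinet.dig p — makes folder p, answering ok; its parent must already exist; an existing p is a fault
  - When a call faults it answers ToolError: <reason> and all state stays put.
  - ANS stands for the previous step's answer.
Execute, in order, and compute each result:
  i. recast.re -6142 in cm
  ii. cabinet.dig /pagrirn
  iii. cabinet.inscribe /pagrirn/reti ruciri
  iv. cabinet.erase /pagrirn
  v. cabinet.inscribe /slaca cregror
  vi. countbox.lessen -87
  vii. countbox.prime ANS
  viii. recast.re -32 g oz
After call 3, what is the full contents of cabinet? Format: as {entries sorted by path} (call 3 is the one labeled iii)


Do: recast.re[v=-6142; u_from=in; u_to=cm]
See: -390017/25
Do: cabinet.dig[p=/pagrirn]
See: ok
Do: cabinet.inscribe[p=/pagrirn/reti; c=ruciri]
See: created
Do: cabinet.erase[p=/pagrirn]
See: ToolError: not empty
Do: cabinet.inscribe[p=/slaca; c=cregror]
See: created
Do: countbox.lessen[x=-87]
See: 87
Do: countbox.prime[x=ANS]
See: 87
Do: recast.re[v=-32; u_from=g; u_to=oz]
See: -51200000/45359237

Answer: {pagrirn/, pagrirn/reti=ruciri}


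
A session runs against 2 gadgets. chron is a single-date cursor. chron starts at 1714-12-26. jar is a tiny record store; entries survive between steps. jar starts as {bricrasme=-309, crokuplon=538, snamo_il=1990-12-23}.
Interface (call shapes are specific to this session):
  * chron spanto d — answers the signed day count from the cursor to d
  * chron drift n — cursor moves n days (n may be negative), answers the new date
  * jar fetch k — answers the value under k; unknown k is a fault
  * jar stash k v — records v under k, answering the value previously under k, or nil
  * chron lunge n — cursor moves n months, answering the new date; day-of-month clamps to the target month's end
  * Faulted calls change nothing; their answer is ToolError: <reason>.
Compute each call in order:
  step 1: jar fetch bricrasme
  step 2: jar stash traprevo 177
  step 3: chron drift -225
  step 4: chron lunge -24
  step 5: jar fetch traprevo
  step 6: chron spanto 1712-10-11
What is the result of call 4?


Answer: 1712-05-15

Derivation:
→ jar fetch(k: bricrasme)
← -309
→ jar stash(k: traprevo, v: 177)
← nil
→ chron drift(n: -225)
← 1714-05-15
→ chron lunge(n: -24)
← 1712-05-15
→ jar fetch(k: traprevo)
← 177
→ chron spanto(d: 1712-10-11)
← 149


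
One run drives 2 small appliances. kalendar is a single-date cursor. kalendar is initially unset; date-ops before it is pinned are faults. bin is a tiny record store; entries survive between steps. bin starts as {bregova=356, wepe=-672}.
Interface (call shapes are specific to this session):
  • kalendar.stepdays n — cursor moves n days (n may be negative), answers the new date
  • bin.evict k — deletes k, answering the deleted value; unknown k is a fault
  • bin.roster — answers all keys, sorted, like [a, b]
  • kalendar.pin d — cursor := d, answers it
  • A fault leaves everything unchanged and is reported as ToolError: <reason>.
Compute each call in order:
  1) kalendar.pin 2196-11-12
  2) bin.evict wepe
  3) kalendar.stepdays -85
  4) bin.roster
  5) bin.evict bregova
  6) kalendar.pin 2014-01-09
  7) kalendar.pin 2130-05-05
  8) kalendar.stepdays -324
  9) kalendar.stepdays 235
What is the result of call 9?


Act: kalendar.pin[2196-11-12]
Obs: 2196-11-12
Act: bin.evict[wepe]
Obs: -672
Act: kalendar.stepdays[-85]
Obs: 2196-08-19
Act: bin.roster[]
Obs: [bregova]
Act: bin.evict[bregova]
Obs: 356
Act: kalendar.pin[2014-01-09]
Obs: 2014-01-09
Act: kalendar.pin[2130-05-05]
Obs: 2130-05-05
Act: kalendar.stepdays[-324]
Obs: 2129-06-15
Act: kalendar.stepdays[235]
Obs: 2130-02-05

Answer: 2130-02-05


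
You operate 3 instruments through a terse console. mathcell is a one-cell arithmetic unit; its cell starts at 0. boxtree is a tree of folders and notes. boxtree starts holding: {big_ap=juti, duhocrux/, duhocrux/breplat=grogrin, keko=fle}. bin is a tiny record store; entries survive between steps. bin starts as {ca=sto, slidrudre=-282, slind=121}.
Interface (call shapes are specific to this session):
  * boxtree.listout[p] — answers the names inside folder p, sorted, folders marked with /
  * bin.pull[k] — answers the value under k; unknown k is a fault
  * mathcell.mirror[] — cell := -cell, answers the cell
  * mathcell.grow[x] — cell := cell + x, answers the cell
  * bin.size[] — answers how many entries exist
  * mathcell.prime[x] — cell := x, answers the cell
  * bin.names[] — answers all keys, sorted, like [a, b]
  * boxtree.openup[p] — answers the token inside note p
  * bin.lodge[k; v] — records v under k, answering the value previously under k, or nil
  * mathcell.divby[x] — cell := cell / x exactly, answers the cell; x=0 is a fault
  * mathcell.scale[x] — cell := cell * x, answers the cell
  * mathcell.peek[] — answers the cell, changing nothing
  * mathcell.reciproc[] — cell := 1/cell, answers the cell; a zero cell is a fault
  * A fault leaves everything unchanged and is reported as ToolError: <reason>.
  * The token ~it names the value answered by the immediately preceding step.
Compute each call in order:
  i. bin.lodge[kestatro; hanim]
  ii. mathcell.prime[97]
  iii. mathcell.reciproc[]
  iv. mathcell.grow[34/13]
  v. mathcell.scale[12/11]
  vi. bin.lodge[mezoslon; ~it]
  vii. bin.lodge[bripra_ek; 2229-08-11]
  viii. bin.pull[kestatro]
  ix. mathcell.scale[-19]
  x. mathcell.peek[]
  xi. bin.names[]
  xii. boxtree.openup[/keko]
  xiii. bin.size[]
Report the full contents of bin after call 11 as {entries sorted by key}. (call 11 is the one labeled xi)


Answer: {bripra_ek=2229-08-11, ca=sto, kestatro=hanim, mezoslon=3612/1261, slidrudre=-282, slind=121}

Derivation:
Step: bin.lodge[k: kestatro; v: hanim]
Result: nil
Step: mathcell.prime[x: 97]
Result: 97
Step: mathcell.reciproc[]
Result: 1/97
Step: mathcell.grow[x: 34/13]
Result: 3311/1261
Step: mathcell.scale[x: 12/11]
Result: 3612/1261
Step: bin.lodge[k: mezoslon; v: ~it]
Result: nil
Step: bin.lodge[k: bripra_ek; v: 2229-08-11]
Result: nil
Step: bin.pull[k: kestatro]
Result: hanim
Step: mathcell.scale[x: -19]
Result: -68628/1261
Step: mathcell.peek[]
Result: -68628/1261
Step: bin.names[]
Result: [bripra_ek, ca, kestatro, mezoslon, slidrudre, slind]
Step: boxtree.openup[p: /keko]
Result: fle
Step: bin.size[]
Result: 6


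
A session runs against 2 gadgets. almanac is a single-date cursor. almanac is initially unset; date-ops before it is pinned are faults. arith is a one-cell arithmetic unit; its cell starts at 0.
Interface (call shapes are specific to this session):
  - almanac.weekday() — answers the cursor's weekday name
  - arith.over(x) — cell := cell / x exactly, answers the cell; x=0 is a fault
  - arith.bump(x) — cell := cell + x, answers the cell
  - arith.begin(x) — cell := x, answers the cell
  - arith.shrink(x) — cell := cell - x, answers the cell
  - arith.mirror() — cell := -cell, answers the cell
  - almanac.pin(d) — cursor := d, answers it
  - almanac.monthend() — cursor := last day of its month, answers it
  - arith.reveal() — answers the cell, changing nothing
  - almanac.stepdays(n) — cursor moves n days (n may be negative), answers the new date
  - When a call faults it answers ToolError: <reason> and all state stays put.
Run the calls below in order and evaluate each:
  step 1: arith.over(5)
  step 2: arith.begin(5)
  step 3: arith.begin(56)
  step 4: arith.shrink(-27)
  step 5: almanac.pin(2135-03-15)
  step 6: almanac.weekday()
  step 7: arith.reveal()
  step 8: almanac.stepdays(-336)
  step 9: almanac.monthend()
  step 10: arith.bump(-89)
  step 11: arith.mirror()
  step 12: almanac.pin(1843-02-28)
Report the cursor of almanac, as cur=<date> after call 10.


Answer: cur=2134-04-30

Derivation:
-- arith.over(x='5') : 0
-- arith.begin(x='5') : 5
-- arith.begin(x='56') : 56
-- arith.shrink(x='-27') : 83
-- almanac.pin(d='2135-03-15') : 2135-03-15
-- almanac.weekday() : Tuesday
-- arith.reveal() : 83
-- almanac.stepdays(n='-336') : 2134-04-13
-- almanac.monthend() : 2134-04-30
-- arith.bump(x='-89') : -6
-- arith.mirror() : 6
-- almanac.pin(d='1843-02-28') : 1843-02-28


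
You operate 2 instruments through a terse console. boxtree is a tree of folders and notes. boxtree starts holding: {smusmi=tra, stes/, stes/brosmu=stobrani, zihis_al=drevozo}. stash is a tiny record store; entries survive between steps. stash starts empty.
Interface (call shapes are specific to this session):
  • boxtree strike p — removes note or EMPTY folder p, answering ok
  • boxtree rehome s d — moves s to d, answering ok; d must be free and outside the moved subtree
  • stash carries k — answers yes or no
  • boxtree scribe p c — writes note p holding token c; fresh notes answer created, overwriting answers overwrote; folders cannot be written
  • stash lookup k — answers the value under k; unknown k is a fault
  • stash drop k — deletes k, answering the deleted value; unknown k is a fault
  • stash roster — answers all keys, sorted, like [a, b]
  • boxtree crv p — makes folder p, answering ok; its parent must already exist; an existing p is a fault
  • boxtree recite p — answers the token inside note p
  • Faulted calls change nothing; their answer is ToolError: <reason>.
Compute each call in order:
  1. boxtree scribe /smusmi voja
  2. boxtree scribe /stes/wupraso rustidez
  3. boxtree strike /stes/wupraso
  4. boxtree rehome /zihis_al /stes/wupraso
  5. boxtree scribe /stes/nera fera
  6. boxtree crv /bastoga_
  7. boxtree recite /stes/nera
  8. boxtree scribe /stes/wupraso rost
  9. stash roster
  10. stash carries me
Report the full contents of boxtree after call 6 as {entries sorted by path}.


Answer: {bastoga_/, smusmi=voja, stes/, stes/brosmu=stobrani, stes/nera=fera, stes/wupraso=drevozo}

Derivation:
Step: boxtree scribe[p='/smusmi'; c='voja']
Result: overwrote
Step: boxtree scribe[p='/stes/wupraso'; c='rustidez']
Result: created
Step: boxtree strike[p='/stes/wupraso']
Result: ok
Step: boxtree rehome[s='/zihis_al'; d='/stes/wupraso']
Result: ok
Step: boxtree scribe[p='/stes/nera'; c='fera']
Result: created
Step: boxtree crv[p='/bastoga_']
Result: ok
Step: boxtree recite[p='/stes/nera']
Result: fera
Step: boxtree scribe[p='/stes/wupraso'; c='rost']
Result: overwrote
Step: stash roster[]
Result: []
Step: stash carries[k='me']
Result: no


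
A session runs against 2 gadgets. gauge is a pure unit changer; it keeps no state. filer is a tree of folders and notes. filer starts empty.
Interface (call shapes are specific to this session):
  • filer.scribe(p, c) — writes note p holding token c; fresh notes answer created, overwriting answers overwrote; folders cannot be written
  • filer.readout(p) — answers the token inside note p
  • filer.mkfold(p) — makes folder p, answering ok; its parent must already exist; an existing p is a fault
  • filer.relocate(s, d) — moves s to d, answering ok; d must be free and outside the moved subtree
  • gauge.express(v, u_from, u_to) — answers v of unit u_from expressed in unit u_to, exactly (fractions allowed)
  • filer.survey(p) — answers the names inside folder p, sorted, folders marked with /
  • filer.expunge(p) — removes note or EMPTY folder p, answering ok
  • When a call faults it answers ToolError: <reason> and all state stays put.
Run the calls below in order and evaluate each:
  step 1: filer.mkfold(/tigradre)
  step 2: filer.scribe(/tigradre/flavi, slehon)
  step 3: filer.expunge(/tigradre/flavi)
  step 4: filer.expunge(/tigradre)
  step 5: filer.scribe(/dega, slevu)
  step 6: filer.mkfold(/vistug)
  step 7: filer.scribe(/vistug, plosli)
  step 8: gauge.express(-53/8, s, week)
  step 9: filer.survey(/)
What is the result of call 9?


Answer: [dega, vistug/]

Derivation:
Then filer.mkfold on p→/tigradre, → ok.
Invoking filer.scribe on p→/tigradre/flavi, c→slehon: created.
Using filer.expunge on p→/tigradre/flavi, which returns ok.
Invoking filer.expunge on p→/tigradre, giving ok.
I run filer.scribe on p→/dega, c→slevu, yielding created.
Now I run filer.mkfold on p→/vistug, which returns ok.
I invoke filer.scribe on p→/vistug, c→plosli, → ToolError: is a directory.
I run gauge.express on v→-53/8, u_from→s, u_to→week, → -53/4838400.
Now I run filer.survey on p→/: [dega, vistug/].


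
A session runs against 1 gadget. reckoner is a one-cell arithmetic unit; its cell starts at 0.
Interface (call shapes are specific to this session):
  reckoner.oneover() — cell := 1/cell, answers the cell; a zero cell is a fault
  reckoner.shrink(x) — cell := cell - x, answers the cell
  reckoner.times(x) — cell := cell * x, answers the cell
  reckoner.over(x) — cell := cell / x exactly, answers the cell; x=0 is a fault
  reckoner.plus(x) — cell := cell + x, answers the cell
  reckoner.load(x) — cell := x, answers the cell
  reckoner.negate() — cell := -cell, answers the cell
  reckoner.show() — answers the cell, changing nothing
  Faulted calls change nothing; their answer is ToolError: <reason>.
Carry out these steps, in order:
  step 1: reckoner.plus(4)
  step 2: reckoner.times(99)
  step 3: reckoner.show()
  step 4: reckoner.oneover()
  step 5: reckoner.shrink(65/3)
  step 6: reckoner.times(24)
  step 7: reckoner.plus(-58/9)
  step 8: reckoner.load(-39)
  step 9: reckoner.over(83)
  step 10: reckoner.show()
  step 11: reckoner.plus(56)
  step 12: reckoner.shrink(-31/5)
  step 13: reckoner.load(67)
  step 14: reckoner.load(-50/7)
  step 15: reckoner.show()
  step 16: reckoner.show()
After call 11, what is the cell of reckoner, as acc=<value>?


% 1. plus(4) ~> 4
% 2. times(99) ~> 396
% 3. show() ~> 396
% 4. oneover() ~> 1/396
% 5. shrink(65/3) ~> -8579/396
% 6. times(24) ~> -17158/33
% 7. plus(-58/9) ~> -52112/99
% 8. load(-39) ~> -39
% 9. over(83) ~> -39/83
% 10. show() ~> -39/83
% 11. plus(56) ~> 4609/83
% 12. shrink(-31/5) ~> 25618/415
% 13. load(67) ~> 67
% 14. load(-50/7) ~> -50/7
% 15. show() ~> -50/7
% 16. show() ~> -50/7

Answer: acc=4609/83


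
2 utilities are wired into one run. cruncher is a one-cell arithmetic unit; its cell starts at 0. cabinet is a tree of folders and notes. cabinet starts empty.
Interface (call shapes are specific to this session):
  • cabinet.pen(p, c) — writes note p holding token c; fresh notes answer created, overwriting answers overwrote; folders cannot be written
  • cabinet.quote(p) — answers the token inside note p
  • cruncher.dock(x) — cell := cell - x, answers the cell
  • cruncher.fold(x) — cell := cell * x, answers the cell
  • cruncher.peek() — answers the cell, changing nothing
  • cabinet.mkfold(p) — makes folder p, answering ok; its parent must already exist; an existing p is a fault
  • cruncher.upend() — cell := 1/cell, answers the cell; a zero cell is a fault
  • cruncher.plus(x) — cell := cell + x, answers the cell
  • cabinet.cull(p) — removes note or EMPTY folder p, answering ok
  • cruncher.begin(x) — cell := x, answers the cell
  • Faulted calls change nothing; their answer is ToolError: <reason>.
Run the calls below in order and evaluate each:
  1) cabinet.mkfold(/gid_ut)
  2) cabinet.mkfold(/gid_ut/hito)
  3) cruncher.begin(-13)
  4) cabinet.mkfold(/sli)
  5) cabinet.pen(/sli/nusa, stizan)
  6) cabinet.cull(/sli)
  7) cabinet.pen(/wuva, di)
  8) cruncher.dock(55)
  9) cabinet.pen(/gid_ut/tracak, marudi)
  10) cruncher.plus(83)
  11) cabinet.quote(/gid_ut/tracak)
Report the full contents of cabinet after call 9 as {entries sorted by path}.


Now I run cabinet.mkfold using /gid_ut, — result: ok.
Using cabinet.mkfold using /gid_ut/hito, and get ok.
I invoke cruncher.begin using -13, and get -13.
Calling cabinet.mkfold using /sli, which returns ok.
Using cabinet.pen using /sli/nusa, stizan, giving created.
I invoke cabinet.cull using /sli, which returns ToolError: not empty.
Now I run cabinet.pen using /wuva, di, and get created.
I use cruncher.dock using 55, — result: -68.
Next I call cabinet.pen using /gid_ut/tracak, marudi, → created.
Invoking cruncher.plus using 83: 15.
Then cabinet.quote using /gid_ut/tracak, giving marudi.

Answer: {gid_ut/, gid_ut/hito/, gid_ut/tracak=marudi, sli/, sli/nusa=stizan, wuva=di}


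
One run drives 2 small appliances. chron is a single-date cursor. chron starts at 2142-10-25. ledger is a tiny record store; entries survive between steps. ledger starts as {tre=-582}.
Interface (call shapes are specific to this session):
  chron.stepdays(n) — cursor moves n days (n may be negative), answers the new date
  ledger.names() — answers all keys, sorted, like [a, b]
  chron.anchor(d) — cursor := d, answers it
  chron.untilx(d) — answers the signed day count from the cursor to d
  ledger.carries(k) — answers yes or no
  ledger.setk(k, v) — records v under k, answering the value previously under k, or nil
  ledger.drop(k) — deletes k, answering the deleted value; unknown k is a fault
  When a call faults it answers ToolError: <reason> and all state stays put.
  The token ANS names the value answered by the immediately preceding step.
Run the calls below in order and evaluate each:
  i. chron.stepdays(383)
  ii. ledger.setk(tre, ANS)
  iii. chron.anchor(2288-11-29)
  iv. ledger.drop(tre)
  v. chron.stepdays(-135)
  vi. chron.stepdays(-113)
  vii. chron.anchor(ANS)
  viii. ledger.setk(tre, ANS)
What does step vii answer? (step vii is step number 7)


Answer: 2288-03-26

Derivation:
// 1. chron.stepdays(n='383') -> 2143-11-12
// 2. ledger.setk(k='tre', v='ANS') -> -582
// 3. chron.anchor(d='2288-11-29') -> 2288-11-29
// 4. ledger.drop(k='tre') -> 2143-11-12
// 5. chron.stepdays(n='-135') -> 2288-07-17
// 6. chron.stepdays(n='-113') -> 2288-03-26
// 7. chron.anchor(d='ANS') -> 2288-03-26
// 8. ledger.setk(k='tre', v='ANS') -> nil


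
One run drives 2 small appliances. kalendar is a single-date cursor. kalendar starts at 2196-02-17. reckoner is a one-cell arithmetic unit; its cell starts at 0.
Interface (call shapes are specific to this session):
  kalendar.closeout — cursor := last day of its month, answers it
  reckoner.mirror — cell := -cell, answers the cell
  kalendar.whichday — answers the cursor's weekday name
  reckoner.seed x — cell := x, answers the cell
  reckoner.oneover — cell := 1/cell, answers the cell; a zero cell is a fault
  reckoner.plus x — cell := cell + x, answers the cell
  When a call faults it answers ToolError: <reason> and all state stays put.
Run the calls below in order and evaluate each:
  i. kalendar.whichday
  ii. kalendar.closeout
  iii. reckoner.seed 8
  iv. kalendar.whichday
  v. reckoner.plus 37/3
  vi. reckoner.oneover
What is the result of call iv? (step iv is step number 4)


Answer: Monday

Derivation:
Step: whichday[]
Result: Wednesday
Step: closeout[]
Result: 2196-02-29
Step: seed[x→8]
Result: 8
Step: whichday[]
Result: Monday
Step: plus[x→37/3]
Result: 61/3
Step: oneover[]
Result: 3/61


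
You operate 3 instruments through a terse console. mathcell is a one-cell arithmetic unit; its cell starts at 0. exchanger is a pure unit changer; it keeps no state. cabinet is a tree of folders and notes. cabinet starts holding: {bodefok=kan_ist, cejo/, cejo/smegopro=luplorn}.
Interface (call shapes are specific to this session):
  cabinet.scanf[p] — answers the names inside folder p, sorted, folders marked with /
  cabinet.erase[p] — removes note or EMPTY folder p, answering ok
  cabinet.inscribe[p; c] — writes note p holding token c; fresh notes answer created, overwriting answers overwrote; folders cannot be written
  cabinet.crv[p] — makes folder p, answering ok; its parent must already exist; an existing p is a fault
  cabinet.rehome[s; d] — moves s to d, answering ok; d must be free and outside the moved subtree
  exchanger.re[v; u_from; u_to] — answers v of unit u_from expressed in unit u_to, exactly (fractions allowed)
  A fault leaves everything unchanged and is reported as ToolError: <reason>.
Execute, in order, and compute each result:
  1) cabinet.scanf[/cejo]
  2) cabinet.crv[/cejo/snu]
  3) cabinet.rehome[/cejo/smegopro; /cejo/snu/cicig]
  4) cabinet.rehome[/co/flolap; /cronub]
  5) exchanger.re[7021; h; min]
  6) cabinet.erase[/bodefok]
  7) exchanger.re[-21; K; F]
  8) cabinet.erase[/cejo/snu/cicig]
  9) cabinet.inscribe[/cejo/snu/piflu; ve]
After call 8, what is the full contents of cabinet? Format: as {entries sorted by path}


;; 1. scanf(p='/cejo') -> [smegopro]
;; 2. crv(p='/cejo/snu') -> ok
;; 3. rehome(s='/cejo/smegopro', d='/cejo/snu/cicig') -> ok
;; 4. rehome(s='/co/flolap', d='/cronub') -> ToolError: not found
;; 5. re(v='7021', u_from='h', u_to='min') -> 421260
;; 6. erase(p='/bodefok') -> ok
;; 7. re(v='-21', u_from='K', u_to='F') -> -49747/100
;; 8. erase(p='/cejo/snu/cicig') -> ok
;; 9. inscribe(p='/cejo/snu/piflu', c='ve') -> created

Answer: {cejo/, cejo/snu/}


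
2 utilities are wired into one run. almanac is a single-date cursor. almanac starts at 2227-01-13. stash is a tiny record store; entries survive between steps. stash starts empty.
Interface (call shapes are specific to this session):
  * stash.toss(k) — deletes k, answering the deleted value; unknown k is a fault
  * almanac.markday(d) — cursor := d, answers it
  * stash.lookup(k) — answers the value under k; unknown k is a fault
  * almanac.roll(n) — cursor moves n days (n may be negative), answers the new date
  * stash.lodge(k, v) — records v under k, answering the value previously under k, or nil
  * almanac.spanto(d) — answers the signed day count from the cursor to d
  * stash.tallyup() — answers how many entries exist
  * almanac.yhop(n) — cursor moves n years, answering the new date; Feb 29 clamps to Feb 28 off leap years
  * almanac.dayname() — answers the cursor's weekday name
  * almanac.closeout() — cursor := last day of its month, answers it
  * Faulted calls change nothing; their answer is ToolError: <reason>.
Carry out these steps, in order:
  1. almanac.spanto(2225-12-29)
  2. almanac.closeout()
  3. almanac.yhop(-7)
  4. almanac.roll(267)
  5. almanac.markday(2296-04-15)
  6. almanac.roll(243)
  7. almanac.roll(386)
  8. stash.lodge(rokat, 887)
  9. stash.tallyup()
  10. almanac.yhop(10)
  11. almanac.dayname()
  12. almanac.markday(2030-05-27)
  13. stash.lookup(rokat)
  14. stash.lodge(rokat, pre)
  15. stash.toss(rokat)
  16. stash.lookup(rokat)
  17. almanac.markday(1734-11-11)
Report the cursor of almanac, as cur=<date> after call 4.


Answer: cur=2220-10-24

Derivation:
>> spanto(d='2225-12-29')
<< -380
>> closeout()
<< 2227-01-31
>> yhop(n='-7')
<< 2220-01-31
>> roll(n='267')
<< 2220-10-24
>> markday(d='2296-04-15')
<< 2296-04-15
>> roll(n='243')
<< 2296-12-14
>> roll(n='386')
<< 2298-01-04
>> lodge(k='rokat', v='887')
<< nil
>> tallyup()
<< 1
>> yhop(n='10')
<< 2308-01-04
>> dayname()
<< Saturday
>> markday(d='2030-05-27')
<< 2030-05-27
>> lookup(k='rokat')
<< 887
>> lodge(k='rokat', v='pre')
<< 887
>> toss(k='rokat')
<< pre
>> lookup(k='rokat')
<< ToolError: no such key rokat
>> markday(d='1734-11-11')
<< 1734-11-11


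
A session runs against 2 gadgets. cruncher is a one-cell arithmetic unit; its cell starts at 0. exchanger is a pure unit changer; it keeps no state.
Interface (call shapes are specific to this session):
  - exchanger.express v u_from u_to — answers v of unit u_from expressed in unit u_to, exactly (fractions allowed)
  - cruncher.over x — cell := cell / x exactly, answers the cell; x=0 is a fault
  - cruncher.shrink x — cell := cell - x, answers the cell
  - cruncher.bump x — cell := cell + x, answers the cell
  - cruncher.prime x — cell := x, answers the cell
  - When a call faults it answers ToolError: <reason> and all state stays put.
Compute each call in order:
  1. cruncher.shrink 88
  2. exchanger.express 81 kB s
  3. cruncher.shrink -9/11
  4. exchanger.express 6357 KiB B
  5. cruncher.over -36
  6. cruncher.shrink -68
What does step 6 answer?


==> shrink(x: 88)
<== -88
==> express(v: 81, u_from: kB, u_to: s)
<== ToolError: incompatible units
==> shrink(x: -9/11)
<== -959/11
==> express(v: 6357, u_from: KiB, u_to: B)
<== 6509568
==> over(x: -36)
<== 959/396
==> shrink(x: -68)
<== 27887/396

Answer: 27887/396


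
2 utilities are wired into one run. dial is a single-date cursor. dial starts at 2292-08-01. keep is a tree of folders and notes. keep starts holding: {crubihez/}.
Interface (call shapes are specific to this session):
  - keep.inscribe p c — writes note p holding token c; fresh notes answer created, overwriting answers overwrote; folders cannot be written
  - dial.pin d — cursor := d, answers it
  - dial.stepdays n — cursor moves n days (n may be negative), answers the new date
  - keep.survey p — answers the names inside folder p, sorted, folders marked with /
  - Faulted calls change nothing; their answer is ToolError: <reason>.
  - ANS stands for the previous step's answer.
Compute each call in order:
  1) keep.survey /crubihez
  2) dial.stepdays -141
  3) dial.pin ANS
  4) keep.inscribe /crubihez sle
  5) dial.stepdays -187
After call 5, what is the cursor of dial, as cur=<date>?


I use survey with p=/crubihez, giving [].
Invoking stepdays with n=-141, — result: 2292-03-13.
I invoke pin with d=ANS: 2292-03-13.
I try inscribe with p=/crubihez, c=sle, and observe ToolError: is a directory.
Calling stepdays with n=-187, — result: 2291-09-08.

Answer: cur=2291-09-08


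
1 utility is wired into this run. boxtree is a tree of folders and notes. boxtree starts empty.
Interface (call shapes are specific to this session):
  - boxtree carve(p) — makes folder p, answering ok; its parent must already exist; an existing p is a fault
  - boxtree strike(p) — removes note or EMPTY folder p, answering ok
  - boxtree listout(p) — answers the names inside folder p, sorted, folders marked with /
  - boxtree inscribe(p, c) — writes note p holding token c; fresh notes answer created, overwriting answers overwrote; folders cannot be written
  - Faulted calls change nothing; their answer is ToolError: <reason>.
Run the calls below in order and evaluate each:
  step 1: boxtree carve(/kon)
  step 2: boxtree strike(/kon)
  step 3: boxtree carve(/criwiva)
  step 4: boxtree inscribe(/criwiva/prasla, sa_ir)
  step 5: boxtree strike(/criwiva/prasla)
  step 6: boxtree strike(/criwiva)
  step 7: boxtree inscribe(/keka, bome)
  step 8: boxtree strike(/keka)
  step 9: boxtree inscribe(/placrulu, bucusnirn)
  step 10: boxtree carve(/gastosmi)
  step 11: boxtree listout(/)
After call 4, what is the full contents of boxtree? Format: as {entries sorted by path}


Answer: {criwiva/, criwiva/prasla=sa_ir}

Derivation:
>> boxtree carve(/kon)
<< ok
>> boxtree strike(/kon)
<< ok
>> boxtree carve(/criwiva)
<< ok
>> boxtree inscribe(/criwiva/prasla, sa_ir)
<< created
>> boxtree strike(/criwiva/prasla)
<< ok
>> boxtree strike(/criwiva)
<< ok
>> boxtree inscribe(/keka, bome)
<< created
>> boxtree strike(/keka)
<< ok
>> boxtree inscribe(/placrulu, bucusnirn)
<< created
>> boxtree carve(/gastosmi)
<< ok
>> boxtree listout(/)
<< [gastosmi/, placrulu]


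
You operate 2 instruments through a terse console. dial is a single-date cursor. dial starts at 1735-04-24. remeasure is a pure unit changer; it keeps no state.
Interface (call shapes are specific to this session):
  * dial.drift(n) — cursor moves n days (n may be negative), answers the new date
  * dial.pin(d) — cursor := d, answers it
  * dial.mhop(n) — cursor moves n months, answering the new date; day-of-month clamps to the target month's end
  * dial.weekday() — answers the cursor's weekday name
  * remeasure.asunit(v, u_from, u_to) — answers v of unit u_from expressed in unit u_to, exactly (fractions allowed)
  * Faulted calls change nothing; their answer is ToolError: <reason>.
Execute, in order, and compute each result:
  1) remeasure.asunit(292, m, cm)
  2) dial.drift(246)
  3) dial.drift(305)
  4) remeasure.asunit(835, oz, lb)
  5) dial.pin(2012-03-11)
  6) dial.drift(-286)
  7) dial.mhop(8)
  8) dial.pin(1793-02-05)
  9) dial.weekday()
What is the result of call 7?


Answer: 2012-01-30

Derivation:
>>> asunit v=292 u_from=m u_to=cm
:: 29200
>>> drift n=246
:: 1735-12-26
>>> drift n=305
:: 1736-10-26
>>> asunit v=835 u_from=oz u_to=lb
:: 835/16
>>> pin d=2012-03-11
:: 2012-03-11
>>> drift n=-286
:: 2011-05-30
>>> mhop n=8
:: 2012-01-30
>>> pin d=1793-02-05
:: 1793-02-05
>>> weekday
:: Tuesday


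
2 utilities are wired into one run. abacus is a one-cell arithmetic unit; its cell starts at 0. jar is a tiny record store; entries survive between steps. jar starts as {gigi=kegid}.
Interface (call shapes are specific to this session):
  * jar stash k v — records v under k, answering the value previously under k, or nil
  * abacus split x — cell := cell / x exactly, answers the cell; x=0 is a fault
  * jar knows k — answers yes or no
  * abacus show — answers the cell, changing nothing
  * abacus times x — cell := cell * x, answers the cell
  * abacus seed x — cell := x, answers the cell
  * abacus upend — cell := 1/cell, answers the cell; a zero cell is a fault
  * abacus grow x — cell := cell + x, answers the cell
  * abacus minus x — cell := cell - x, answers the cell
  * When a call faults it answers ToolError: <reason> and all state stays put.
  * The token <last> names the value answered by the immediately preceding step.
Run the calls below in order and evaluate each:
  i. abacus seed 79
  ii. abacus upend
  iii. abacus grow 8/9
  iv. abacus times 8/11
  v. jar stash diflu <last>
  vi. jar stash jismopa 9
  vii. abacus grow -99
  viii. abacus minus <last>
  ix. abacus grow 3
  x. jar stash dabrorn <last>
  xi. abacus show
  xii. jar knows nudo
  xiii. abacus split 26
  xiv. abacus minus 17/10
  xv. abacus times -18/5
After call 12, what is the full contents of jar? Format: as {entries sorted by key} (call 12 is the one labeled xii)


Answer: {dabrorn=3, diflu=5128/7821, gigi=kegid, jismopa=9}

Derivation:
→ abacus seed(x=79)
← 79
→ abacus upend()
← 1/79
→ abacus grow(x=8/9)
← 641/711
→ abacus times(x=8/11)
← 5128/7821
→ jar stash(k=diflu, v=<last>)
← nil
→ jar stash(k=jismopa, v=9)
← nil
→ abacus grow(x=-99)
← -769151/7821
→ abacus minus(x=<last>)
← 0
→ abacus grow(x=3)
← 3
→ jar stash(k=dabrorn, v=<last>)
← nil
→ abacus show()
← 3
→ jar knows(k=nudo)
← no
→ abacus split(x=26)
← 3/26
→ abacus minus(x=17/10)
← -103/65
→ abacus times(x=-18/5)
← 1854/325


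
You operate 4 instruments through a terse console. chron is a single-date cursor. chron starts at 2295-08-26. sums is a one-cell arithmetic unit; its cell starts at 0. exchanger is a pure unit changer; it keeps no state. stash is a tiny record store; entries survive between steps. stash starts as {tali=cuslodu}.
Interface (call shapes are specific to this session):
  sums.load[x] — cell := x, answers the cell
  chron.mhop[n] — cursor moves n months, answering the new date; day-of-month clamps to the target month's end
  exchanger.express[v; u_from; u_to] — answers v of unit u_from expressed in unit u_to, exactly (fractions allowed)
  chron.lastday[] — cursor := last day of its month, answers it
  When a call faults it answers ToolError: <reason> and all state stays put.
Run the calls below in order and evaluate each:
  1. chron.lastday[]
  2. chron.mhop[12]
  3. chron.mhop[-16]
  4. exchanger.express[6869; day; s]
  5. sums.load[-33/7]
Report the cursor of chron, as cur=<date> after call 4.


Act: lastday[]
Obs: 2295-08-31
Act: mhop[12]
Obs: 2296-08-31
Act: mhop[-16]
Obs: 2295-04-30
Act: express[6869; day; s]
Obs: 593481600
Act: load[-33/7]
Obs: -33/7

Answer: cur=2295-04-30


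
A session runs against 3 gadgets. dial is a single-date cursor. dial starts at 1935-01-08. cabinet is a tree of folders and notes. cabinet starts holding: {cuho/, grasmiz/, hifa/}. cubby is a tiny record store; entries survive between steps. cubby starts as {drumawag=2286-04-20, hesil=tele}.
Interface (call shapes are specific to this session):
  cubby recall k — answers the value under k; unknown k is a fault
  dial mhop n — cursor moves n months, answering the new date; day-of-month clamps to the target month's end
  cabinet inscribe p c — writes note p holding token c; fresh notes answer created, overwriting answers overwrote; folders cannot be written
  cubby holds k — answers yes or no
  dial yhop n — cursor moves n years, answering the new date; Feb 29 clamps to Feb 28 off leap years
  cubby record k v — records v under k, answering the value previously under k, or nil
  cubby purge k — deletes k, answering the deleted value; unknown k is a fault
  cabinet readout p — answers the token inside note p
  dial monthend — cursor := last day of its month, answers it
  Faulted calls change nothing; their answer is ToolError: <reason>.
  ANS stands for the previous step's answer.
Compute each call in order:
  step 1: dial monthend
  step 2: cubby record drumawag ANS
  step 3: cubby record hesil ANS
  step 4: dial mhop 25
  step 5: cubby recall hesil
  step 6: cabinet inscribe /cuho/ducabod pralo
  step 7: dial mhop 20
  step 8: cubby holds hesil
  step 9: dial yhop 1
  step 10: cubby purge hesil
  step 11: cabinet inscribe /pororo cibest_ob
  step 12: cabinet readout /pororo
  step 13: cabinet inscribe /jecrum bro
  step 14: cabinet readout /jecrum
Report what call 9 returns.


Answer: 1939-10-28

Derivation:
! 1. dial monthend() : 1935-01-31
! 2. cubby record(k: drumawag, v: ANS) : 2286-04-20
! 3. cubby record(k: hesil, v: ANS) : tele
! 4. dial mhop(n: 25) : 1937-02-28
! 5. cubby recall(k: hesil) : 2286-04-20
! 6. cabinet inscribe(p: /cuho/ducabod, c: pralo) : created
! 7. dial mhop(n: 20) : 1938-10-28
! 8. cubby holds(k: hesil) : yes
! 9. dial yhop(n: 1) : 1939-10-28
! 10. cubby purge(k: hesil) : 2286-04-20
! 11. cabinet inscribe(p: /pororo, c: cibest_ob) : created
! 12. cabinet readout(p: /pororo) : cibest_ob
! 13. cabinet inscribe(p: /jecrum, c: bro) : created
! 14. cabinet readout(p: /jecrum) : bro


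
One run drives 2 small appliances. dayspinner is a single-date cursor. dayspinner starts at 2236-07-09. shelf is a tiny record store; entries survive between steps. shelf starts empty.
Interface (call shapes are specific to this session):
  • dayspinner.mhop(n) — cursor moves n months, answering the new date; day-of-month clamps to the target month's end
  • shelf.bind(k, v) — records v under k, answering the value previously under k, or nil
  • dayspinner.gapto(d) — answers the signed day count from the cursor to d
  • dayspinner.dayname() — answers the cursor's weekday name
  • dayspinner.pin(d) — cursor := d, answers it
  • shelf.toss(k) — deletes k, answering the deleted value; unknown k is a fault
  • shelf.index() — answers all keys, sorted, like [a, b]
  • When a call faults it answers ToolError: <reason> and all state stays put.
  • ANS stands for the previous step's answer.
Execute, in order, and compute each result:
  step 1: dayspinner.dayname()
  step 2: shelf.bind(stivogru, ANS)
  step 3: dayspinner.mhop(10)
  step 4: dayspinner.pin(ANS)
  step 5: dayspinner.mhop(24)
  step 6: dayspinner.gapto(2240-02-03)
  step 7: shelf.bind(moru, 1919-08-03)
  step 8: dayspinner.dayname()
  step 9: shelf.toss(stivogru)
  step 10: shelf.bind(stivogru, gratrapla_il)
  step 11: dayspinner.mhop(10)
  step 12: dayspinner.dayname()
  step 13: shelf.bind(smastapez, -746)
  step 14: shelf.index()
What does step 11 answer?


Step: dayname[]
Result: Saturday
Step: bind[k→stivogru; v→ANS]
Result: nil
Step: mhop[n→10]
Result: 2237-05-09
Step: pin[d→ANS]
Result: 2237-05-09
Step: mhop[n→24]
Result: 2239-05-09
Step: gapto[d→2240-02-03]
Result: 270
Step: bind[k→moru; v→1919-08-03]
Result: nil
Step: dayname[]
Result: Thursday
Step: toss[k→stivogru]
Result: Saturday
Step: bind[k→stivogru; v→gratrapla_il]
Result: nil
Step: mhop[n→10]
Result: 2240-03-09
Step: dayname[]
Result: Monday
Step: bind[k→smastapez; v→-746]
Result: nil
Step: index[]
Result: [moru, smastapez, stivogru]

Answer: 2240-03-09


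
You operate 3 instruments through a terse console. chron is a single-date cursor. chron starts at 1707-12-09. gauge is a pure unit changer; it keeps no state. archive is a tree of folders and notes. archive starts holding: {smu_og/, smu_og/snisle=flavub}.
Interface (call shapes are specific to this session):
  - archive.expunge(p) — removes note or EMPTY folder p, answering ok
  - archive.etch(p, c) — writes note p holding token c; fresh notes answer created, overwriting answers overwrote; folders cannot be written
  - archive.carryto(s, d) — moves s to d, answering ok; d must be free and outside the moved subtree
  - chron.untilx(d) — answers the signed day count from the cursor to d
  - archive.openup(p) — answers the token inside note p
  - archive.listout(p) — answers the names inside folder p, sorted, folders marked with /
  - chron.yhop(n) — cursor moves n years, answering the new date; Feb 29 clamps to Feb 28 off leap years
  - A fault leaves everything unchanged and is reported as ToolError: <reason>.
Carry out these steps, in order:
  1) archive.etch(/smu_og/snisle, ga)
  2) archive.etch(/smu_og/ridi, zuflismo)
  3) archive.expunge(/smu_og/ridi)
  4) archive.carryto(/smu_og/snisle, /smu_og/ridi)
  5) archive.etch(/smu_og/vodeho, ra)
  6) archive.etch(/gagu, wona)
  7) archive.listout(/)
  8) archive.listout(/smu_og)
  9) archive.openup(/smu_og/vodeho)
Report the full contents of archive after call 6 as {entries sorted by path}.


Answer: {gagu=wona, smu_og/, smu_og/ridi=ga, smu_og/vodeho=ra}

Derivation:
I use archive.etch(p→/smu_og/snisle, c→ga), giving overwrote.
I try archive.etch(p→/smu_og/ridi, c→zuflismo), and see created.
I invoke archive.expunge(p→/smu_og/ridi), and observe ok.
I use archive.carryto(s→/smu_og/snisle, d→/smu_og/ridi), → ok.
Next I call archive.etch(p→/smu_og/vodeho, c→ra), yielding created.
I use archive.etch(p→/gagu, c→wona), and see created.
I try archive.listout(p→/), yielding [gagu, smu_og/].
Then archive.listout(p→/smu_og): [ridi, vodeho].
I use archive.openup(p→/smu_og/vodeho), and see ra.


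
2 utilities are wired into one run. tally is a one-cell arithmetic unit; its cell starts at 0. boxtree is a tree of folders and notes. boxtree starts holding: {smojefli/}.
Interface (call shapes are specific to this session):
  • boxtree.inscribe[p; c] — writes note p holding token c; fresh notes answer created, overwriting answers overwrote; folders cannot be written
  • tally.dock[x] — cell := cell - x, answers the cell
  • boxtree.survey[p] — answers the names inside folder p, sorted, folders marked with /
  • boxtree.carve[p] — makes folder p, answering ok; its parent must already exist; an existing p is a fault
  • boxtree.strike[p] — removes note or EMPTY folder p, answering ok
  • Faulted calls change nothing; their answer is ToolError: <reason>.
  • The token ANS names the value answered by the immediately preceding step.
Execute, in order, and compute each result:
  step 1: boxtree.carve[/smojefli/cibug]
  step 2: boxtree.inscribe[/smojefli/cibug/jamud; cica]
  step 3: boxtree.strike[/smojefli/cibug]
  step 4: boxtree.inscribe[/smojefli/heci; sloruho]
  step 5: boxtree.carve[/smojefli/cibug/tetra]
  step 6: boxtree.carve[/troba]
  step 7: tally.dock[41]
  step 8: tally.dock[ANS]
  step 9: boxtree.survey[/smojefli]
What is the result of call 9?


Answer: [cibug/, heci]

Derivation:
>>> boxtree.carve p: /smojefli/cibug
  ok
>>> boxtree.inscribe p: /smojefli/cibug/jamud c: cica
  created
>>> boxtree.strike p: /smojefli/cibug
  ToolError: not empty
>>> boxtree.inscribe p: /smojefli/heci c: sloruho
  created
>>> boxtree.carve p: /smojefli/cibug/tetra
  ok
>>> boxtree.carve p: /troba
  ok
>>> tally.dock x: 41
  -41
>>> tally.dock x: ANS
  0
>>> boxtree.survey p: /smojefli
  [cibug/, heci]
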